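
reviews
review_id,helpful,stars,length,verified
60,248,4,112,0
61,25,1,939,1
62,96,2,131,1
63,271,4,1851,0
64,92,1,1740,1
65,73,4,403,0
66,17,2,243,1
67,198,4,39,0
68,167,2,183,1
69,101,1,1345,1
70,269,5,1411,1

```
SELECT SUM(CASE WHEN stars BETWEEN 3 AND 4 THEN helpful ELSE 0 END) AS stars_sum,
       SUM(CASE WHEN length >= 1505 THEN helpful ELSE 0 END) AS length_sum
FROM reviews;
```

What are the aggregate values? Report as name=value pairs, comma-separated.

[stars_sum: stars BETWEEN 3 AND 4]
review_id=60: ✓ → 248
review_id=61: ✗
review_id=62: ✗
review_id=63: ✓ → 271
review_id=64: ✗
review_id=65: ✓ → 73
review_id=66: ✗
review_id=67: ✓ → 198
review_id=68: ✗
review_id=69: ✗
review_id=70: ✗
stars_sum = 248 + 271 + 73 + 198 = 790
—
[length_sum: length >= 1505]
review_id=60: ✗
review_id=61: ✗
review_id=62: ✗
review_id=63: ✓ → 271
review_id=64: ✓ → 92
review_id=65: ✗
review_id=66: ✗
review_id=67: ✗
review_id=68: ✗
review_id=69: ✗
review_id=70: ✗
length_sum = 271 + 92 = 363

stars_sum=790, length_sum=363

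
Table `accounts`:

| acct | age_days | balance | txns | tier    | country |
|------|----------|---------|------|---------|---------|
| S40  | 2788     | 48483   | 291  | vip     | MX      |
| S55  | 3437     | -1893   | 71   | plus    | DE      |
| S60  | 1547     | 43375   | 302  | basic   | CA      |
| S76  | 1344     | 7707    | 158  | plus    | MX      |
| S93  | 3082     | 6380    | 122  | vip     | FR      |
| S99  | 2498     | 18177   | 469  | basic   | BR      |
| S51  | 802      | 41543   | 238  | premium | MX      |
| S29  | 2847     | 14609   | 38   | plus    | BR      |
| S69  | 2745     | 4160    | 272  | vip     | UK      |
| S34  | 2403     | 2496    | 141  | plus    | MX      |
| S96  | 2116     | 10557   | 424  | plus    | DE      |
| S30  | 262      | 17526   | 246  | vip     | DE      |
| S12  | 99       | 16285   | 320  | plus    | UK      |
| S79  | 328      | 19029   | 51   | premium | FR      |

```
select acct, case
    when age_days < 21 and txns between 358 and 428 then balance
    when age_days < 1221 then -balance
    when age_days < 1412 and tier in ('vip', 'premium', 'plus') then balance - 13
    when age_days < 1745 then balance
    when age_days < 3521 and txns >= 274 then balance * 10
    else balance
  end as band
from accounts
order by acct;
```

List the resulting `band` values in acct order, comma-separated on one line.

acct=S12: age_days < 1221 → -16285
acct=S29: ELSE → 14609
acct=S30: age_days < 1221 → -17526
acct=S34: ELSE → 2496
acct=S40: age_days < 3521 and txns >= 274 → 484830
acct=S51: age_days < 1221 → -41543
acct=S55: ELSE → -1893
acct=S60: age_days < 1745 → 43375
acct=S69: ELSE → 4160
acct=S76: age_days < 1412 and tier in ('vip', 'premium', 'plus') → 7694
acct=S79: age_days < 1221 → -19029
acct=S93: ELSE → 6380
acct=S96: age_days < 3521 and txns >= 274 → 105570
acct=S99: age_days < 3521 and txns >= 274 → 181770

-16285, 14609, -17526, 2496, 484830, -41543, -1893, 43375, 4160, 7694, -19029, 6380, 105570, 181770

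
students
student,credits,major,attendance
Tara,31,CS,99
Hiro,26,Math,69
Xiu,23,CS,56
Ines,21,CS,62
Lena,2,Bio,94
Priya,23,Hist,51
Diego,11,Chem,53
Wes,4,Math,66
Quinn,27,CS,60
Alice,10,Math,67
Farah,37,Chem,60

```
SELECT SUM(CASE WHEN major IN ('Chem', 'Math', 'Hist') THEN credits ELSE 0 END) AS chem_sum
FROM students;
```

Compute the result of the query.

111

student=Tara: ✗
student=Hiro: ✓ → 26
student=Xiu: ✗
student=Ines: ✗
student=Lena: ✗
student=Priya: ✓ → 23
student=Diego: ✓ → 11
student=Wes: ✓ → 4
student=Quinn: ✗
student=Alice: ✓ → 10
student=Farah: ✓ → 37
chem_sum = 26 + 23 + 11 + 4 + 10 + 37 = 111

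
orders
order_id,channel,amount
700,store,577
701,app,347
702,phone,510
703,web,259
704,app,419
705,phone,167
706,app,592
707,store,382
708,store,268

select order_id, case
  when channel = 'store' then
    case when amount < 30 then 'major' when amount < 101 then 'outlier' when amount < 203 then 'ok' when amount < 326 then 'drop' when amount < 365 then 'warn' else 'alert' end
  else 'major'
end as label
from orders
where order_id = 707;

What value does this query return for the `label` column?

alert

order_id = 707: channel=store, amount=382.
channel='store' → inner[ELSE] → alert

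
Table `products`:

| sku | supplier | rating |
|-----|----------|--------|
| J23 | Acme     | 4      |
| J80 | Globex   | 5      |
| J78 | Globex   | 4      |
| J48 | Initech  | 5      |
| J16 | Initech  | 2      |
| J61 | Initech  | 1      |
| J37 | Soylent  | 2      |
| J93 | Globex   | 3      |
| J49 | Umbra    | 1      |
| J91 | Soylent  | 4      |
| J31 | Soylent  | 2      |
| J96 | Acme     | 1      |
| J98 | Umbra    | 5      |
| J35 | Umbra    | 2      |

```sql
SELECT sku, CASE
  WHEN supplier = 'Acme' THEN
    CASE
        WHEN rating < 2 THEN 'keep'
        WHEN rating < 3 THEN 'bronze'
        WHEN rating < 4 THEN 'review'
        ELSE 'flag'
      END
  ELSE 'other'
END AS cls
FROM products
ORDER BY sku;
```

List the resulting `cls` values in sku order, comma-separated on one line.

other, flag, other, other, other, other, other, other, other, other, other, other, keep, other

sku=J16: supplier='Initech' → outer ELSE → other
sku=J23: supplier='Acme' → inner[ELSE] → flag
sku=J31: supplier='Soylent' → outer ELSE → other
sku=J35: supplier='Umbra' → outer ELSE → other
sku=J37: supplier='Soylent' → outer ELSE → other
sku=J48: supplier='Initech' → outer ELSE → other
sku=J49: supplier='Umbra' → outer ELSE → other
sku=J61: supplier='Initech' → outer ELSE → other
sku=J78: supplier='Globex' → outer ELSE → other
sku=J80: supplier='Globex' → outer ELSE → other
sku=J91: supplier='Soylent' → outer ELSE → other
sku=J93: supplier='Globex' → outer ELSE → other
sku=J96: supplier='Acme' → inner[rating < 2] → keep
sku=J98: supplier='Umbra' → outer ELSE → other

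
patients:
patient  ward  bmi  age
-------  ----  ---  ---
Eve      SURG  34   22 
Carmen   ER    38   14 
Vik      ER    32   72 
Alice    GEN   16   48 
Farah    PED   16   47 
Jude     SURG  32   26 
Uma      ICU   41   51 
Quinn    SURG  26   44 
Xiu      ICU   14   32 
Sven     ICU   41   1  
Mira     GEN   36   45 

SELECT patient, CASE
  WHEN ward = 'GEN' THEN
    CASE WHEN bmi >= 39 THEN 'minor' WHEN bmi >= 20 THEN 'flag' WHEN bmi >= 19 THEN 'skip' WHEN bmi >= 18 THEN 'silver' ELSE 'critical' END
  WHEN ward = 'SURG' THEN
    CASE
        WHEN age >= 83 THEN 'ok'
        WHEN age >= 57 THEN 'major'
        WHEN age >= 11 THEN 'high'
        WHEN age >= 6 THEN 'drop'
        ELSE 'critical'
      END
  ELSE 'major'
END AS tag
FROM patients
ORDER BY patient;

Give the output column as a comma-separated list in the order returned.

patient=Alice: ward='GEN' → inner[ELSE] → critical
patient=Carmen: ward='ER' → outer ELSE → major
patient=Eve: ward='SURG' → inner[age >= 11] → high
patient=Farah: ward='PED' → outer ELSE → major
patient=Jude: ward='SURG' → inner[age >= 11] → high
patient=Mira: ward='GEN' → inner[bmi >= 20] → flag
patient=Quinn: ward='SURG' → inner[age >= 11] → high
patient=Sven: ward='ICU' → outer ELSE → major
patient=Uma: ward='ICU' → outer ELSE → major
patient=Vik: ward='ER' → outer ELSE → major
patient=Xiu: ward='ICU' → outer ELSE → major

critical, major, high, major, high, flag, high, major, major, major, major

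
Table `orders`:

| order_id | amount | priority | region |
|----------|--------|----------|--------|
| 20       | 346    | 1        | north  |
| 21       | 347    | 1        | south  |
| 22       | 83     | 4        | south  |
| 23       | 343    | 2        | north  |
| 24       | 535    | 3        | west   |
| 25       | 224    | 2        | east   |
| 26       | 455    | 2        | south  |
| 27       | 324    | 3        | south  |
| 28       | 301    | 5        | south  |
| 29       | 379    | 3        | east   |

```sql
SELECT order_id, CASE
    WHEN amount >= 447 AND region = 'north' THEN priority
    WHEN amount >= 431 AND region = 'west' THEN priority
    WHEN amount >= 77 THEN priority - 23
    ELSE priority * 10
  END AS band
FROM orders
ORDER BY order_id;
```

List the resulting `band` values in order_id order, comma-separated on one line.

-22, -22, -19, -21, 3, -21, -21, -20, -18, -20

order_id=20: amount >= 77 → -22
order_id=21: amount >= 77 → -22
order_id=22: amount >= 77 → -19
order_id=23: amount >= 77 → -21
order_id=24: amount >= 431 AND region = 'west' → 3
order_id=25: amount >= 77 → -21
order_id=26: amount >= 77 → -21
order_id=27: amount >= 77 → -20
order_id=28: amount >= 77 → -18
order_id=29: amount >= 77 → -20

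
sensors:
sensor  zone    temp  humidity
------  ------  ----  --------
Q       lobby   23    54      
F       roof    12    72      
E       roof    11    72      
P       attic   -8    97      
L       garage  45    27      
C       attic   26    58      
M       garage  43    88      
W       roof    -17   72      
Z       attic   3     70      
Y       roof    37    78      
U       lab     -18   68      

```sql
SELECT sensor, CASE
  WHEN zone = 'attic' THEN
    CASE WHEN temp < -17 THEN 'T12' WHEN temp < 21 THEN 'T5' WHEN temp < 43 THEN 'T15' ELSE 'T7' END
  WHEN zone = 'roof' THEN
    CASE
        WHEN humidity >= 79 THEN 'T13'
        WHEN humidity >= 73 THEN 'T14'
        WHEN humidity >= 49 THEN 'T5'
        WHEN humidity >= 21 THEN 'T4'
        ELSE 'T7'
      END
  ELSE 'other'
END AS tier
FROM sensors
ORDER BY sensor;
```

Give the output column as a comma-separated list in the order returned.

T15, T5, T5, other, other, T5, other, other, T5, T14, T5

sensor=C: zone='attic' → inner[temp < 43] → T15
sensor=E: zone='roof' → inner[humidity >= 49] → T5
sensor=F: zone='roof' → inner[humidity >= 49] → T5
sensor=L: zone='garage' → outer ELSE → other
sensor=M: zone='garage' → outer ELSE → other
sensor=P: zone='attic' → inner[temp < 21] → T5
sensor=Q: zone='lobby' → outer ELSE → other
sensor=U: zone='lab' → outer ELSE → other
sensor=W: zone='roof' → inner[humidity >= 49] → T5
sensor=Y: zone='roof' → inner[humidity >= 73] → T14
sensor=Z: zone='attic' → inner[temp < 21] → T5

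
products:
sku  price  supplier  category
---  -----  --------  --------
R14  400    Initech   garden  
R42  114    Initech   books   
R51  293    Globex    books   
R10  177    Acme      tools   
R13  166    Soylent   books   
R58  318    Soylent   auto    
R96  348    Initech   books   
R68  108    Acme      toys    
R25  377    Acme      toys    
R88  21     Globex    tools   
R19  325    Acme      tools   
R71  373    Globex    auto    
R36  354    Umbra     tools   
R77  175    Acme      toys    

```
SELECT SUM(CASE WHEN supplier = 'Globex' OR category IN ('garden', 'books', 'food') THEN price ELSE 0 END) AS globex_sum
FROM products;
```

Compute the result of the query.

1715

sku=R14: ✓ → 400
sku=R42: ✓ → 114
sku=R51: ✓ → 293
sku=R10: ✗
sku=R13: ✓ → 166
sku=R58: ✗
sku=R96: ✓ → 348
sku=R68: ✗
sku=R25: ✗
sku=R88: ✓ → 21
sku=R19: ✗
sku=R71: ✓ → 373
sku=R36: ✗
sku=R77: ✗
globex_sum = 400 + 114 + 293 + 166 + 348 + 21 + 373 = 1715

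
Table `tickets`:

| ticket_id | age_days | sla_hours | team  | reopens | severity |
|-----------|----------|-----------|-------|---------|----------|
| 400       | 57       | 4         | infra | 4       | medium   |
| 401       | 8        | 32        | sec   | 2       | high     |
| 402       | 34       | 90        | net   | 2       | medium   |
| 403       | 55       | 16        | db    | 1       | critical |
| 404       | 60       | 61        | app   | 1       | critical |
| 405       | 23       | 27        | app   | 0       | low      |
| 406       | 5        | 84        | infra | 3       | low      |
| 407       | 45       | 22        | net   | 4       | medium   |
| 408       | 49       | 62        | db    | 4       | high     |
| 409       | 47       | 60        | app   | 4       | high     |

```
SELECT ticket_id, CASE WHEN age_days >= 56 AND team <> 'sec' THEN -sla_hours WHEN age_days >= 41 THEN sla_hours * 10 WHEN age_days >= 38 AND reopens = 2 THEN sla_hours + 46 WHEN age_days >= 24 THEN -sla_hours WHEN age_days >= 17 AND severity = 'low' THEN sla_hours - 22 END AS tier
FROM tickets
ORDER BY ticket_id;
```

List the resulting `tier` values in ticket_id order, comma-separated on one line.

ticket_id=400: age_days >= 56 AND team <> 'sec' → -4
ticket_id=401: (no match → NULL) → NULL
ticket_id=402: age_days >= 24 → -90
ticket_id=403: age_days >= 41 → 160
ticket_id=404: age_days >= 56 AND team <> 'sec' → -61
ticket_id=405: age_days >= 17 AND severity = 'low' → 5
ticket_id=406: (no match → NULL) → NULL
ticket_id=407: age_days >= 41 → 220
ticket_id=408: age_days >= 41 → 620
ticket_id=409: age_days >= 41 → 600

-4, NULL, -90, 160, -61, 5, NULL, 220, 620, 600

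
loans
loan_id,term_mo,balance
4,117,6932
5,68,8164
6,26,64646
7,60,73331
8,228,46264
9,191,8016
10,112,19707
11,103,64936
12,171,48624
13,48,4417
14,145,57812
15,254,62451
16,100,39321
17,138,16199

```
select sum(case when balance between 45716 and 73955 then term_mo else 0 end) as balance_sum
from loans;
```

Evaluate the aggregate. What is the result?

loan_id=4: ✗
loan_id=5: ✗
loan_id=6: ✓ → 26
loan_id=7: ✓ → 60
loan_id=8: ✓ → 228
loan_id=9: ✗
loan_id=10: ✗
loan_id=11: ✓ → 103
loan_id=12: ✓ → 171
loan_id=13: ✗
loan_id=14: ✓ → 145
loan_id=15: ✓ → 254
loan_id=16: ✗
loan_id=17: ✗
balance_sum = 26 + 60 + 228 + 103 + 171 + 145 + 254 = 987

987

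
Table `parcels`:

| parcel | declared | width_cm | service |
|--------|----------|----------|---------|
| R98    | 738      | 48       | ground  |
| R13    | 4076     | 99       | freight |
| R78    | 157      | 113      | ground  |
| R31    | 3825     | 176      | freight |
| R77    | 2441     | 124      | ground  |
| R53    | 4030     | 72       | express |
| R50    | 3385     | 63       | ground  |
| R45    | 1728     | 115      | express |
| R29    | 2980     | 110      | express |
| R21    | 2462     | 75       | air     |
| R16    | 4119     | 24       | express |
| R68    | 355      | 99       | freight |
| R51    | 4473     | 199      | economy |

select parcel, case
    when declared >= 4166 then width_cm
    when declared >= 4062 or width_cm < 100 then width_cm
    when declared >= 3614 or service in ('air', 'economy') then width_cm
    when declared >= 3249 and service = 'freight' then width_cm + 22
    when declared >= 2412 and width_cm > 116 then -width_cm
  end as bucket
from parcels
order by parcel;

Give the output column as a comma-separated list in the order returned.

parcel=R13: declared >= 4062 or width_cm < 100 → 99
parcel=R16: declared >= 4062 or width_cm < 100 → 24
parcel=R21: declared >= 4062 or width_cm < 100 → 75
parcel=R29: (no match → NULL) → NULL
parcel=R31: declared >= 3614 or service in ('air', 'economy') → 176
parcel=R45: (no match → NULL) → NULL
parcel=R50: declared >= 4062 or width_cm < 100 → 63
parcel=R51: declared >= 4166 → 199
parcel=R53: declared >= 4062 or width_cm < 100 → 72
parcel=R68: declared >= 4062 or width_cm < 100 → 99
parcel=R77: declared >= 2412 and width_cm > 116 → -124
parcel=R78: (no match → NULL) → NULL
parcel=R98: declared >= 4062 or width_cm < 100 → 48

99, 24, 75, NULL, 176, NULL, 63, 199, 72, 99, -124, NULL, 48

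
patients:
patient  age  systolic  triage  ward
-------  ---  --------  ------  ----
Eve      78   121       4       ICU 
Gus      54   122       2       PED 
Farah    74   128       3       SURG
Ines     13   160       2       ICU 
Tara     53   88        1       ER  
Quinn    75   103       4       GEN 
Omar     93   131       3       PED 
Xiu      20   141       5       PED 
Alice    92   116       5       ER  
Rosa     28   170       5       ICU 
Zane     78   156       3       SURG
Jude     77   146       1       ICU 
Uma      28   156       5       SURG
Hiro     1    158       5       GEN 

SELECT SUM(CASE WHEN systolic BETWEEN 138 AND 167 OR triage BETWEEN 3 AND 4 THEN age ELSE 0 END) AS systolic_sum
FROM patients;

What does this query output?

537

patient=Eve: ✓ → 78
patient=Gus: ✗
patient=Farah: ✓ → 74
patient=Ines: ✓ → 13
patient=Tara: ✗
patient=Quinn: ✓ → 75
patient=Omar: ✓ → 93
patient=Xiu: ✓ → 20
patient=Alice: ✗
patient=Rosa: ✗
patient=Zane: ✓ → 78
patient=Jude: ✓ → 77
patient=Uma: ✓ → 28
patient=Hiro: ✓ → 1
systolic_sum = 78 + 74 + 13 + 75 + 93 + 20 + 78 + 77 + 28 + 1 = 537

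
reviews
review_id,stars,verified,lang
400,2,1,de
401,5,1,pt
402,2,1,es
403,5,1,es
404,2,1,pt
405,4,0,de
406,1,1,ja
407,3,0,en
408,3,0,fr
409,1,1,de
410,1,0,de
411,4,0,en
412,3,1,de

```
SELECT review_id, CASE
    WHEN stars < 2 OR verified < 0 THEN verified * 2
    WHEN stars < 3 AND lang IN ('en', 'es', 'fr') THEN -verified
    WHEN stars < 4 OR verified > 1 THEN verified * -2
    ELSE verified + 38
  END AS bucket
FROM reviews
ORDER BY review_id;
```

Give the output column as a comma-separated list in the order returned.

-2, 39, -1, 39, -2, 38, 2, 0, 0, 2, 0, 38, -2

review_id=400: stars < 4 OR verified > 1 → -2
review_id=401: ELSE → 39
review_id=402: stars < 3 AND lang IN ('en', 'es', 'fr') → -1
review_id=403: ELSE → 39
review_id=404: stars < 4 OR verified > 1 → -2
review_id=405: ELSE → 38
review_id=406: stars < 2 OR verified < 0 → 2
review_id=407: stars < 4 OR verified > 1 → 0
review_id=408: stars < 4 OR verified > 1 → 0
review_id=409: stars < 2 OR verified < 0 → 2
review_id=410: stars < 2 OR verified < 0 → 0
review_id=411: ELSE → 38
review_id=412: stars < 4 OR verified > 1 → -2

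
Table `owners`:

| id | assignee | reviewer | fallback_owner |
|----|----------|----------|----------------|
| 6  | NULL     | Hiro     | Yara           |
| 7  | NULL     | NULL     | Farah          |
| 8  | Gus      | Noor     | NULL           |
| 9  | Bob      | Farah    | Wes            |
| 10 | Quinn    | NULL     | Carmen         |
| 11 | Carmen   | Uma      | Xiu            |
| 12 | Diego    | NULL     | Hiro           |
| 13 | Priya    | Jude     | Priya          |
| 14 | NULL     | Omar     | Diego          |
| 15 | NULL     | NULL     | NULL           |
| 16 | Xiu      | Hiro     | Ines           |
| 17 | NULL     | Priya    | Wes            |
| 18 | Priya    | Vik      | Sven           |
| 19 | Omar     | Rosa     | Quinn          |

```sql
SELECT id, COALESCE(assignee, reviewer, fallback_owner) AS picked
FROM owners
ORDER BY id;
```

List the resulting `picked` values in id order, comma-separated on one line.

id=6: assignee=NULL, reviewer=Hiro → Hiro
id=7: assignee=NULL, reviewer=NULL, fallback_owner=Farah → Farah
id=8: assignee=Gus → Gus
id=9: assignee=Bob → Bob
id=10: assignee=Quinn → Quinn
id=11: assignee=Carmen → Carmen
id=12: assignee=Diego → Diego
id=13: assignee=Priya → Priya
id=14: assignee=NULL, reviewer=Omar → Omar
id=15: assignee=NULL, reviewer=NULL, fallback_owner=NULL (all NULL) → NULL
id=16: assignee=Xiu → Xiu
id=17: assignee=NULL, reviewer=Priya → Priya
id=18: assignee=Priya → Priya
id=19: assignee=Omar → Omar

Hiro, Farah, Gus, Bob, Quinn, Carmen, Diego, Priya, Omar, NULL, Xiu, Priya, Priya, Omar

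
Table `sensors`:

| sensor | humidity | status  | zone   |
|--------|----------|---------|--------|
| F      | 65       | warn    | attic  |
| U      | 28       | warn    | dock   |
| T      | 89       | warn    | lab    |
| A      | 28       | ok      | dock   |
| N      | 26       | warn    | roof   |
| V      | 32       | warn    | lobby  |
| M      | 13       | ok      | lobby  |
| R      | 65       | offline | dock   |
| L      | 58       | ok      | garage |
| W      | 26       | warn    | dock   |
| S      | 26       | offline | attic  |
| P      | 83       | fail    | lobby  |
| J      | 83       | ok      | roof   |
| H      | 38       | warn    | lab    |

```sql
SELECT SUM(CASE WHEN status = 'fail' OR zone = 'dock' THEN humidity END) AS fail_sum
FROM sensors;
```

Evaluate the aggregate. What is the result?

230

sensor=F: ✗
sensor=U: ✓ → 28
sensor=T: ✗
sensor=A: ✓ → 28
sensor=N: ✗
sensor=V: ✗
sensor=M: ✗
sensor=R: ✓ → 65
sensor=L: ✗
sensor=W: ✓ → 26
sensor=S: ✗
sensor=P: ✓ → 83
sensor=J: ✗
sensor=H: ✗
fail_sum = 28 + 28 + 65 + 26 + 83 = 230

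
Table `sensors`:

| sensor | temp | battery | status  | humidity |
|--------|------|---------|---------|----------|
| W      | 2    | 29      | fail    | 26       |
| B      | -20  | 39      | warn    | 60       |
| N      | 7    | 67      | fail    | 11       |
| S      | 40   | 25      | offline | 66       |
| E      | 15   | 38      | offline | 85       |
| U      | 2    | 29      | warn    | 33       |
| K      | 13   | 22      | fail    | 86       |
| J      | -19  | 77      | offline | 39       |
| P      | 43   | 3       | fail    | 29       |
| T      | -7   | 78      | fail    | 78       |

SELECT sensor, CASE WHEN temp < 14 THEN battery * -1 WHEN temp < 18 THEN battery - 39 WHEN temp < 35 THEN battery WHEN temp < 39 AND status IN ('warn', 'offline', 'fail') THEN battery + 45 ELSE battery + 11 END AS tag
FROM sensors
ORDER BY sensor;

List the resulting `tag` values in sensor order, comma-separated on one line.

-39, -1, -77, -22, -67, 14, 36, -78, -29, -29

sensor=B: temp < 14 → -39
sensor=E: temp < 18 → -1
sensor=J: temp < 14 → -77
sensor=K: temp < 14 → -22
sensor=N: temp < 14 → -67
sensor=P: ELSE → 14
sensor=S: ELSE → 36
sensor=T: temp < 14 → -78
sensor=U: temp < 14 → -29
sensor=W: temp < 14 → -29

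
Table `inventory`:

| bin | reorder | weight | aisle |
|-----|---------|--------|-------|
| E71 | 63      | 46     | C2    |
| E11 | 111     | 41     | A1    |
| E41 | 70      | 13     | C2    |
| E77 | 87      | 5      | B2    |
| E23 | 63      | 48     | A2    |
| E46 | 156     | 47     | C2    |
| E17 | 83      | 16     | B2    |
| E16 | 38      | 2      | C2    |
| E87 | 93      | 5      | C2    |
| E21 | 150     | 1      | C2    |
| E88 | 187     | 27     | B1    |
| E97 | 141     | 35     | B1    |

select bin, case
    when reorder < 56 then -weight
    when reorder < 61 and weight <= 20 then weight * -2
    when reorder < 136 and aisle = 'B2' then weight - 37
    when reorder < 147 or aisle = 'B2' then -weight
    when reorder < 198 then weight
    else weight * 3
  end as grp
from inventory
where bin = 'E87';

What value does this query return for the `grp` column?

-5

bin = E87: reorder=93, weight=5, aisle=C2.
reorder < 56 → false
reorder < 61 and weight <= 20 → false
reorder < 136 and aisle = 'B2' → false
reorder < 147 or aisle = 'B2' → true → -5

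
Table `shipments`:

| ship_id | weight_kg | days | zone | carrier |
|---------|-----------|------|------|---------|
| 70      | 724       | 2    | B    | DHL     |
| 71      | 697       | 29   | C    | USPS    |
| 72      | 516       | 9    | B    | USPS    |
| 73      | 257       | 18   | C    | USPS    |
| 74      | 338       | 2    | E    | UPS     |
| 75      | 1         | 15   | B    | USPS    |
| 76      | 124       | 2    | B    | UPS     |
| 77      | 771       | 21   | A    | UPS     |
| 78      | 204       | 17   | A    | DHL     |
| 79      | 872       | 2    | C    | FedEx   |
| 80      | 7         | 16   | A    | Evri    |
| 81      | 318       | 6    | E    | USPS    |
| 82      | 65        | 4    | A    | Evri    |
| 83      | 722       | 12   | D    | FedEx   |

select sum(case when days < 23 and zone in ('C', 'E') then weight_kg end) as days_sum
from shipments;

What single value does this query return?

ship_id=70: ✗
ship_id=71: ✗
ship_id=72: ✗
ship_id=73: ✓ → 257
ship_id=74: ✓ → 338
ship_id=75: ✗
ship_id=76: ✗
ship_id=77: ✗
ship_id=78: ✗
ship_id=79: ✓ → 872
ship_id=80: ✗
ship_id=81: ✓ → 318
ship_id=82: ✗
ship_id=83: ✗
days_sum = 257 + 338 + 872 + 318 = 1785

1785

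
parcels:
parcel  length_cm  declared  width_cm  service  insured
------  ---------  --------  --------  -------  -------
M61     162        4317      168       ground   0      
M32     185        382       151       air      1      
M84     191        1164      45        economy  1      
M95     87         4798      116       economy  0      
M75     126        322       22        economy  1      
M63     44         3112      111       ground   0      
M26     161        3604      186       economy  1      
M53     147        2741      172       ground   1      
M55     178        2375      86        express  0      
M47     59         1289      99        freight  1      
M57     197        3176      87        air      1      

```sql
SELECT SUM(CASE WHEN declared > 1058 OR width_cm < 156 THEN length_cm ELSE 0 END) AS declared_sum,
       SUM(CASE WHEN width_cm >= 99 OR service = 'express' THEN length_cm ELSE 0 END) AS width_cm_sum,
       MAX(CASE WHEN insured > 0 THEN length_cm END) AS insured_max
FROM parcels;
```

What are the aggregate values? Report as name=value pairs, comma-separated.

[declared_sum: declared > 1058 OR width_cm < 156]
parcel=M61: ✓ → 162
parcel=M32: ✓ → 185
parcel=M84: ✓ → 191
parcel=M95: ✓ → 87
parcel=M75: ✓ → 126
parcel=M63: ✓ → 44
parcel=M26: ✓ → 161
parcel=M53: ✓ → 147
parcel=M55: ✓ → 178
parcel=M47: ✓ → 59
parcel=M57: ✓ → 197
declared_sum = 162 + 185 + 191 + 87 + 126 + 44 + 161 + 147 + 178 + 59 + 197 = 1537
—
[width_cm_sum: width_cm >= 99 OR service = 'express']
parcel=M61: ✓ → 162
parcel=M32: ✓ → 185
parcel=M84: ✗
parcel=M95: ✓ → 87
parcel=M75: ✗
parcel=M63: ✓ → 44
parcel=M26: ✓ → 161
parcel=M53: ✓ → 147
parcel=M55: ✓ → 178
parcel=M47: ✓ → 59
parcel=M57: ✗
width_cm_sum = 162 + 185 + 87 + 44 + 161 + 147 + 178 + 59 = 1023
—
[insured_max: insured > 0]
parcel=M61: ✗
parcel=M32: ✓ → 185
parcel=M84: ✓ → 191
parcel=M95: ✗
parcel=M75: ✓ → 126
parcel=M63: ✗
parcel=M26: ✓ → 161
parcel=M53: ✓ → 147
parcel=M55: ✗
parcel=M47: ✓ → 59
parcel=M57: ✓ → 197
insured_max = MAX(185, 191, 126, 161, 147, 59, 197) = 197

declared_sum=1537, width_cm_sum=1023, insured_max=197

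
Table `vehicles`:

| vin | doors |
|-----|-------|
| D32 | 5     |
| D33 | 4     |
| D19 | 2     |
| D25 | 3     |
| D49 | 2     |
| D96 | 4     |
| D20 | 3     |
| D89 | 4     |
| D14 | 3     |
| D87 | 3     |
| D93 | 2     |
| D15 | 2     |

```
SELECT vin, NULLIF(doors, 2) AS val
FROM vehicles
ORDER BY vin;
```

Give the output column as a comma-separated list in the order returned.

vin=D14: doors=3 vs 2: differ → 3
vin=D15: doors=2 vs 2: equal → NULL
vin=D19: doors=2 vs 2: equal → NULL
vin=D20: doors=3 vs 2: differ → 3
vin=D25: doors=3 vs 2: differ → 3
vin=D32: doors=5 vs 2: differ → 5
vin=D33: doors=4 vs 2: differ → 4
vin=D49: doors=2 vs 2: equal → NULL
vin=D87: doors=3 vs 2: differ → 3
vin=D89: doors=4 vs 2: differ → 4
vin=D93: doors=2 vs 2: equal → NULL
vin=D96: doors=4 vs 2: differ → 4

3, NULL, NULL, 3, 3, 5, 4, NULL, 3, 4, NULL, 4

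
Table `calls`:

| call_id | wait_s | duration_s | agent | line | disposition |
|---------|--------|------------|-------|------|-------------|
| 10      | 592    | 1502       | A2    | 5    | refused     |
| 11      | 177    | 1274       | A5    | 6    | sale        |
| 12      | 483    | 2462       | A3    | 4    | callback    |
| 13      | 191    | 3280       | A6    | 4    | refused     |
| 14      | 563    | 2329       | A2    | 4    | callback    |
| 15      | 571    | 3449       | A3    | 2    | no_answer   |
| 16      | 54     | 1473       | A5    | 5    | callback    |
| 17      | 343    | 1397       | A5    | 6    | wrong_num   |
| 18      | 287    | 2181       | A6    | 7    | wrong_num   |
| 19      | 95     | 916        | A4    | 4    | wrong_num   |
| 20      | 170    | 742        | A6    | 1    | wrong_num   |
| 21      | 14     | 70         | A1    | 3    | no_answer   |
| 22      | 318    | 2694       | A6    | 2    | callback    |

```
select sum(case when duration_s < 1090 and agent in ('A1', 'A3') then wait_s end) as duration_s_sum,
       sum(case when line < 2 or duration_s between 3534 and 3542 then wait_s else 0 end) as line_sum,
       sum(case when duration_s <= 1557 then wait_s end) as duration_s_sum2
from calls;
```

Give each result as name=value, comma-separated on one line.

duration_s_sum=14, line_sum=170, duration_s_sum2=1445

[duration_s_sum: duration_s < 1090 and agent in ('A1', 'A3')]
call_id=10: ✗
call_id=11: ✗
call_id=12: ✗
call_id=13: ✗
call_id=14: ✗
call_id=15: ✗
call_id=16: ✗
call_id=17: ✗
call_id=18: ✗
call_id=19: ✗
call_id=20: ✗
call_id=21: ✓ → 14
call_id=22: ✗
duration_s_sum = 14
—
[line_sum: line < 2 or duration_s between 3534 and 3542]
call_id=10: ✗
call_id=11: ✗
call_id=12: ✗
call_id=13: ✗
call_id=14: ✗
call_id=15: ✗
call_id=16: ✗
call_id=17: ✗
call_id=18: ✗
call_id=19: ✗
call_id=20: ✓ → 170
call_id=21: ✗
call_id=22: ✗
line_sum = 170
—
[duration_s_sum2: duration_s <= 1557]
call_id=10: ✓ → 592
call_id=11: ✓ → 177
call_id=12: ✗
call_id=13: ✗
call_id=14: ✗
call_id=15: ✗
call_id=16: ✓ → 54
call_id=17: ✓ → 343
call_id=18: ✗
call_id=19: ✓ → 95
call_id=20: ✓ → 170
call_id=21: ✓ → 14
call_id=22: ✗
duration_s_sum2 = 592 + 177 + 54 + 343 + 95 + 170 + 14 = 1445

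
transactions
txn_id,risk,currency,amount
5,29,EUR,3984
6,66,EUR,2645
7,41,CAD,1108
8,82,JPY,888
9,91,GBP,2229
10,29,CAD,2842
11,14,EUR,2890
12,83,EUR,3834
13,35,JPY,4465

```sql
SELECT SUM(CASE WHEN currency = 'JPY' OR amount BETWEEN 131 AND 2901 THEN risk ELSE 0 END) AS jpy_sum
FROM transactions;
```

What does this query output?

txn_id=5: ✗
txn_id=6: ✓ → 66
txn_id=7: ✓ → 41
txn_id=8: ✓ → 82
txn_id=9: ✓ → 91
txn_id=10: ✓ → 29
txn_id=11: ✓ → 14
txn_id=12: ✗
txn_id=13: ✓ → 35
jpy_sum = 66 + 41 + 82 + 91 + 29 + 14 + 35 = 358

358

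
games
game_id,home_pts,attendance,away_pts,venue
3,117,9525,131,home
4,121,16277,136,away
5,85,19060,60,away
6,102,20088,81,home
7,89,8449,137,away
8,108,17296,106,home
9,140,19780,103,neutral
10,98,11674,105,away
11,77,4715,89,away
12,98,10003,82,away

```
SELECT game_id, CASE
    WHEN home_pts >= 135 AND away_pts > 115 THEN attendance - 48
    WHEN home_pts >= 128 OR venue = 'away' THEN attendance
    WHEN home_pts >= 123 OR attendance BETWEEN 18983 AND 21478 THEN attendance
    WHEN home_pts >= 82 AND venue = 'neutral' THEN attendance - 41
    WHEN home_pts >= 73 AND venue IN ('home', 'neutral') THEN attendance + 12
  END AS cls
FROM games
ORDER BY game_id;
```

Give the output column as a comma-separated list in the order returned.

game_id=3: home_pts >= 73 AND venue IN ('home', 'neutral') → 9537
game_id=4: home_pts >= 128 OR venue = 'away' → 16277
game_id=5: home_pts >= 128 OR venue = 'away' → 19060
game_id=6: home_pts >= 123 OR attendance BETWEEN 18983 AND 21478 → 20088
game_id=7: home_pts >= 128 OR venue = 'away' → 8449
game_id=8: home_pts >= 73 AND venue IN ('home', 'neutral') → 17308
game_id=9: home_pts >= 128 OR venue = 'away' → 19780
game_id=10: home_pts >= 128 OR venue = 'away' → 11674
game_id=11: home_pts >= 128 OR venue = 'away' → 4715
game_id=12: home_pts >= 128 OR venue = 'away' → 10003

9537, 16277, 19060, 20088, 8449, 17308, 19780, 11674, 4715, 10003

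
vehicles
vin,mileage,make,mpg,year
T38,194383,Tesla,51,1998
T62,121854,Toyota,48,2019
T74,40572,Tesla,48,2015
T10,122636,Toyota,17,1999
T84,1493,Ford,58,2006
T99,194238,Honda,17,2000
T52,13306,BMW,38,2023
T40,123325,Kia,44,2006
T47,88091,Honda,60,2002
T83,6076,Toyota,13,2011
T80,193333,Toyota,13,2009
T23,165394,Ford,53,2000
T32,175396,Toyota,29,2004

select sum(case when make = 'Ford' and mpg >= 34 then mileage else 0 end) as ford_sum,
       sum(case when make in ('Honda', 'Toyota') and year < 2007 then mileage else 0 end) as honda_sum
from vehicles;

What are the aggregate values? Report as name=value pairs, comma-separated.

[ford_sum: make = 'Ford' and mpg >= 34]
vin=T38: ✗
vin=T62: ✗
vin=T74: ✗
vin=T10: ✗
vin=T84: ✓ → 1493
vin=T99: ✗
vin=T52: ✗
vin=T40: ✗
vin=T47: ✗
vin=T83: ✗
vin=T80: ✗
vin=T23: ✓ → 165394
vin=T32: ✗
ford_sum = 1493 + 165394 = 166887
—
[honda_sum: make in ('Honda', 'Toyota') and year < 2007]
vin=T38: ✗
vin=T62: ✗
vin=T74: ✗
vin=T10: ✓ → 122636
vin=T84: ✗
vin=T99: ✓ → 194238
vin=T52: ✗
vin=T40: ✗
vin=T47: ✓ → 88091
vin=T83: ✗
vin=T80: ✗
vin=T23: ✗
vin=T32: ✓ → 175396
honda_sum = 122636 + 194238 + 88091 + 175396 = 580361

ford_sum=166887, honda_sum=580361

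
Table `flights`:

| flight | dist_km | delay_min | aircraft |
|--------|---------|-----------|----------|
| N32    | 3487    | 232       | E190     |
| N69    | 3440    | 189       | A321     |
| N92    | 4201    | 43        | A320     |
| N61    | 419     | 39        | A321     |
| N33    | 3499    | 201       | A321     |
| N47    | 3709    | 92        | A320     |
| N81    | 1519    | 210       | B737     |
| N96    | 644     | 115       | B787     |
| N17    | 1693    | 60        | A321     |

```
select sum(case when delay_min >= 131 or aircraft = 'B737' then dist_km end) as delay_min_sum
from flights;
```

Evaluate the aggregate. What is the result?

11945

flight=N32: ✓ → 3487
flight=N69: ✓ → 3440
flight=N92: ✗
flight=N61: ✗
flight=N33: ✓ → 3499
flight=N47: ✗
flight=N81: ✓ → 1519
flight=N96: ✗
flight=N17: ✗
delay_min_sum = 3487 + 3440 + 3499 + 1519 = 11945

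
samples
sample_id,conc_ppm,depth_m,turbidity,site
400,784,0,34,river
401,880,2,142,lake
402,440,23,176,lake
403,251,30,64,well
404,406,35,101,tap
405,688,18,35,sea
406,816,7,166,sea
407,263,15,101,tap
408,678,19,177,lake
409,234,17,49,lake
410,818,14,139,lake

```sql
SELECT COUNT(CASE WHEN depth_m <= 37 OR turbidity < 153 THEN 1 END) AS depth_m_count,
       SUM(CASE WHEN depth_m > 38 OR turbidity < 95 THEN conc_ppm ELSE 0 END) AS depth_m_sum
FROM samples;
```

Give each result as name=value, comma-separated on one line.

[depth_m_count: depth_m <= 37 OR turbidity < 153]
sample_id=400: ✓ → 1
sample_id=401: ✓ → 1
sample_id=402: ✓ → 1
sample_id=403: ✓ → 1
sample_id=404: ✓ → 1
sample_id=405: ✓ → 1
sample_id=406: ✓ → 1
sample_id=407: ✓ → 1
sample_id=408: ✓ → 1
sample_id=409: ✓ → 1
sample_id=410: ✓ → 1
depth_m_count = COUNT(1, 1, 1, 1, 1, 1, 1, 1, 1, 1, 1) = 11
—
[depth_m_sum: depth_m > 38 OR turbidity < 95]
sample_id=400: ✓ → 784
sample_id=401: ✗
sample_id=402: ✗
sample_id=403: ✓ → 251
sample_id=404: ✗
sample_id=405: ✓ → 688
sample_id=406: ✗
sample_id=407: ✗
sample_id=408: ✗
sample_id=409: ✓ → 234
sample_id=410: ✗
depth_m_sum = 784 + 251 + 688 + 234 = 1957

depth_m_count=11, depth_m_sum=1957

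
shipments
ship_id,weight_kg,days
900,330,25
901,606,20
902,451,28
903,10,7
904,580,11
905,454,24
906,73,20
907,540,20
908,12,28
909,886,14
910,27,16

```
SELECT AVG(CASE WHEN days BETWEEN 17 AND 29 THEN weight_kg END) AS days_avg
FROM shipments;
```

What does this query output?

ship_id=900: ✓ → 330
ship_id=901: ✓ → 606
ship_id=902: ✓ → 451
ship_id=903: ✗
ship_id=904: ✗
ship_id=905: ✓ → 454
ship_id=906: ✓ → 73
ship_id=907: ✓ → 540
ship_id=908: ✓ → 12
ship_id=909: ✗
ship_id=910: ✗
days_avg = (330 + 606 + 451 + 454 + 73 + 540 + 12) / 7 = 352.2857142857

352.2857142857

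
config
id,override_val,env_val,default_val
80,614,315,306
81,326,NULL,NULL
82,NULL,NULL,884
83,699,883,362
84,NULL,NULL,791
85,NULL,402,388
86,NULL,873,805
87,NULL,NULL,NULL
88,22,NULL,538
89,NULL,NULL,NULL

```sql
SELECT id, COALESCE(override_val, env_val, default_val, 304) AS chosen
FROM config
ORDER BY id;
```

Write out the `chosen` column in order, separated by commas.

614, 326, 884, 699, 791, 402, 873, 304, 22, 304

id=80: override_val=614 → 614
id=81: override_val=326 → 326
id=82: override_val=NULL, env_val=NULL, default_val=884 → 884
id=83: override_val=699 → 699
id=84: override_val=NULL, env_val=NULL, default_val=791 → 791
id=85: override_val=NULL, env_val=402 → 402
id=86: override_val=NULL, env_val=873 → 873
id=87: override_val=NULL, env_val=NULL, default_val=NULL, → literal 304 → 304
id=88: override_val=22 → 22
id=89: override_val=NULL, env_val=NULL, default_val=NULL, → literal 304 → 304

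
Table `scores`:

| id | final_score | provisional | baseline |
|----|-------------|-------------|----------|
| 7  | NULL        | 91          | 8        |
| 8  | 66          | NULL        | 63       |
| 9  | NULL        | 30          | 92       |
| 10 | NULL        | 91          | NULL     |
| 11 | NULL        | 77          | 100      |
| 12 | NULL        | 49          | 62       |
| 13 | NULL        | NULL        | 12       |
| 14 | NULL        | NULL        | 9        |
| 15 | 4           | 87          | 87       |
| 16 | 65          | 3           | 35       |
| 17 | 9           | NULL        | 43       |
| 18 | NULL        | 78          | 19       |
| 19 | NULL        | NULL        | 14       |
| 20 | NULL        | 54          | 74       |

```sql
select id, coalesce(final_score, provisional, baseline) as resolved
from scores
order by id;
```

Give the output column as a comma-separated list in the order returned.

id=7: final_score=NULL, provisional=91 → 91
id=8: final_score=66 → 66
id=9: final_score=NULL, provisional=30 → 30
id=10: final_score=NULL, provisional=91 → 91
id=11: final_score=NULL, provisional=77 → 77
id=12: final_score=NULL, provisional=49 → 49
id=13: final_score=NULL, provisional=NULL, baseline=12 → 12
id=14: final_score=NULL, provisional=NULL, baseline=9 → 9
id=15: final_score=4 → 4
id=16: final_score=65 → 65
id=17: final_score=9 → 9
id=18: final_score=NULL, provisional=78 → 78
id=19: final_score=NULL, provisional=NULL, baseline=14 → 14
id=20: final_score=NULL, provisional=54 → 54

91, 66, 30, 91, 77, 49, 12, 9, 4, 65, 9, 78, 14, 54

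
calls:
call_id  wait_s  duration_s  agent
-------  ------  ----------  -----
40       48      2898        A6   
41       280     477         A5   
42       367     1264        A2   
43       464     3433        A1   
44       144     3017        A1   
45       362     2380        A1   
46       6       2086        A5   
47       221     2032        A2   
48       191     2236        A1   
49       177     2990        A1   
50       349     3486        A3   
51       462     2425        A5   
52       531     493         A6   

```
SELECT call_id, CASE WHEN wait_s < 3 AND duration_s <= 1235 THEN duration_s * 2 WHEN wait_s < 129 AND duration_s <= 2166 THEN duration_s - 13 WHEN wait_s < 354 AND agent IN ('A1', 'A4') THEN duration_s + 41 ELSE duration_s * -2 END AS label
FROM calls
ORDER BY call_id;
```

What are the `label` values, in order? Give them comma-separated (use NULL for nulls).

call_id=40: ELSE → -5796
call_id=41: ELSE → -954
call_id=42: ELSE → -2528
call_id=43: ELSE → -6866
call_id=44: wait_s < 354 AND agent IN ('A1', 'A4') → 3058
call_id=45: ELSE → -4760
call_id=46: wait_s < 129 AND duration_s <= 2166 → 2073
call_id=47: ELSE → -4064
call_id=48: wait_s < 354 AND agent IN ('A1', 'A4') → 2277
call_id=49: wait_s < 354 AND agent IN ('A1', 'A4') → 3031
call_id=50: ELSE → -6972
call_id=51: ELSE → -4850
call_id=52: ELSE → -986

-5796, -954, -2528, -6866, 3058, -4760, 2073, -4064, 2277, 3031, -6972, -4850, -986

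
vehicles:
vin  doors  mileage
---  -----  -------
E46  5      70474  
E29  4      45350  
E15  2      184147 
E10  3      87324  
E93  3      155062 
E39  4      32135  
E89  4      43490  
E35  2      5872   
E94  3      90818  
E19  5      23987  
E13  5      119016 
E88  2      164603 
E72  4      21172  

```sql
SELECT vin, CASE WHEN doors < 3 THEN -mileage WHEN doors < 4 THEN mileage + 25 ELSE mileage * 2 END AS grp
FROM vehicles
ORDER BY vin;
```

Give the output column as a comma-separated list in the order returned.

87349, 238032, -184147, 47974, 90700, -5872, 64270, 140948, 42344, -164603, 86980, 155087, 90843

vin=E10: doors < 4 → 87349
vin=E13: ELSE → 238032
vin=E15: doors < 3 → -184147
vin=E19: ELSE → 47974
vin=E29: ELSE → 90700
vin=E35: doors < 3 → -5872
vin=E39: ELSE → 64270
vin=E46: ELSE → 140948
vin=E72: ELSE → 42344
vin=E88: doors < 3 → -164603
vin=E89: ELSE → 86980
vin=E93: doors < 4 → 155087
vin=E94: doors < 4 → 90843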